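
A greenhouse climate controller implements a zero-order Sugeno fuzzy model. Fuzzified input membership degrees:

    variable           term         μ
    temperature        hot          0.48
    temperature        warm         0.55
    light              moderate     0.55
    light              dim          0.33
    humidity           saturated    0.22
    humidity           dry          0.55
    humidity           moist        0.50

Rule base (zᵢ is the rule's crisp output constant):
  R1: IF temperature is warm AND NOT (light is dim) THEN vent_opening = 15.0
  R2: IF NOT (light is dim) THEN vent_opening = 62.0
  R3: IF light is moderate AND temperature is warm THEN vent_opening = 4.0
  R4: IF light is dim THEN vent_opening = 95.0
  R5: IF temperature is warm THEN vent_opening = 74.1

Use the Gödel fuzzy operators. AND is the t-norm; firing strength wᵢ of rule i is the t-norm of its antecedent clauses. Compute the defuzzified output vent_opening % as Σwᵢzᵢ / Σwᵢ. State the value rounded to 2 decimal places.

R1 (z=15.0): warm=0.55, ¬dim=1−0.33=0.67; AND[min(a, b)] → w = 0.55
R2 (z=62.0): ¬dim=1−0.33=0.67 → w = 0.67
R3 (z=4.0): moderate=0.55, warm=0.55; AND[min(a, b)] → w = 0.55
R4 (z=95.0): dim=0.33 → w = 0.33
R5 (z=74.1): warm=0.55 → w = 0.55
Weighted average = (0.55·15.0 + 0.67·62.0 + 0.55·4.0 + 0.33·95.0 + 0.55·74.1) / (0.55 + 0.67 + 0.55 + 0.33 + 0.55)
  = 124.0950 / 2.6500 = 46.83

46.83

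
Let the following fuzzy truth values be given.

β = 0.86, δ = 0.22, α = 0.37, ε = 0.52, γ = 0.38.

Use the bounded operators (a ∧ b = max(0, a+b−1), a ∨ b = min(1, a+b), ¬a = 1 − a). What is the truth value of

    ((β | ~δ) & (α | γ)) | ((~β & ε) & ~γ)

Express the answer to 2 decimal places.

~δ = 1 − 0.22 = 0.78
β | ~δ = min(1, a+b) on (0.86, 0.78) = 1.00
α | γ = min(1, a+b) on (0.37, 0.38) = 0.75
(β | ~δ) & (α | γ) = max(0, a+b−1) on (1.00, 0.75) = 0.75
~β = 1 − 0.86 = 0.14
~β & ε = max(0, a+b−1) on (0.14, 0.52) = 0.00
~γ = 1 − 0.38 = 0.62
(~β & ε) & ~γ = max(0, a+b−1) on (0.00, 0.62) = 0.00
((β | ~δ) & (α | γ)) | ((~β & ε) & ~γ) = min(1, a+b) on (0.75, 0.00) = 0.75

0.75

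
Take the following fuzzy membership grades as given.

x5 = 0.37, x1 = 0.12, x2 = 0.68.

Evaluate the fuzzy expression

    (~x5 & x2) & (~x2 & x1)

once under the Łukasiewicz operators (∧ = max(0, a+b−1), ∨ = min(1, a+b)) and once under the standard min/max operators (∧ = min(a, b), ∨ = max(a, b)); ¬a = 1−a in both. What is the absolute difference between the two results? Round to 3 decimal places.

0.120

Under Łukasiewicz:
  ~x5 = 1 − 0.37 = 0.63
  ~x5 & x2 = max(0, a+b−1) on (0.63, 0.68) = 0.31
  ~x2 = 1 − 0.68 = 0.32
  ~x2 & x1 = max(0, a+b−1) on (0.32, 0.12) = 0.00
  (~x5 & x2) & (~x2 & x1) = max(0, a+b−1) on (0.31, 0.00) = 0.00
  → value = 0.0000
Under standard min/max:
  ~x5 = 1 − 0.37 = 0.63
  ~x5 & x2 = min(a, b) on (0.63, 0.68) = 0.63
  ~x2 = 1 − 0.68 = 0.32
  ~x2 & x1 = min(a, b) on (0.32, 0.12) = 0.12
  (~x5 & x2) & (~x2 & x1) = min(a, b) on (0.63, 0.12) = 0.12
  → value = 0.1200
|0.0000 − 0.1200| = 0.120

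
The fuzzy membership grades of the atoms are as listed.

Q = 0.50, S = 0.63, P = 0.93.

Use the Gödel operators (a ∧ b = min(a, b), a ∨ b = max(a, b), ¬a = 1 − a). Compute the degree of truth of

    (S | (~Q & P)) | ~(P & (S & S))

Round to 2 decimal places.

0.63

~Q = 1 − 0.50 = 0.50
~Q & P = min(a, b) on (0.50, 0.93) = 0.50
S | (~Q & P) = max(a, b) on (0.63, 0.50) = 0.63
S & S = min(a, b) on (0.63, 0.63) = 0.63
P & (S & S) = min(a, b) on (0.93, 0.63) = 0.63
~(P & (S & S)) = 1 − 0.63 = 0.37
(S | (~Q & P)) | ~(P & (S & S)) = max(a, b) on (0.63, 0.37) = 0.63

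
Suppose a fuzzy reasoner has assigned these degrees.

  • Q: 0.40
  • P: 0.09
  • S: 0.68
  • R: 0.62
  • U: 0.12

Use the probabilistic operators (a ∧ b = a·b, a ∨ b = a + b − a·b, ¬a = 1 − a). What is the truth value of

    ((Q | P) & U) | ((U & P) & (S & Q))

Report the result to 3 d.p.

Q | P = a + b − a·b on (0.4000, 0.0900) = 0.4540
(Q | P) & U = a·b on (0.4540, 0.1200) = 0.0545
U & P = a·b on (0.1200, 0.0900) = 0.0108
S & Q = a·b on (0.6800, 0.4000) = 0.2720
(U & P) & (S & Q) = a·b on (0.0108, 0.2720) = 0.0029
((Q | P) & U) | ((U & P) & (S & Q)) = a + b − a·b on (0.0545, 0.0029) = 0.0573

0.057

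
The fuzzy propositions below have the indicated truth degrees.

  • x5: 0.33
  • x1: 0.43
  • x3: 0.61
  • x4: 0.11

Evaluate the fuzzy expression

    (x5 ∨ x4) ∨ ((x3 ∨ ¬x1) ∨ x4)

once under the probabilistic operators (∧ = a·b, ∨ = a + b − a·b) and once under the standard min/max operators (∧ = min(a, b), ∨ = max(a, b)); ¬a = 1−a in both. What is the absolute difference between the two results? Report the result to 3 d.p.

0.301

Under probabilistic:
  x5 ∨ x4 = a + b − a·b on (0.3300, 0.1100) = 0.4037
  ¬x1 = 1 − 0.4300 = 0.5700
  x3 ∨ ¬x1 = a + b − a·b on (0.6100, 0.5700) = 0.8323
  (x3 ∨ ¬x1) ∨ x4 = a + b − a·b on (0.8323, 0.1100) = 0.8507
  (x5 ∨ x4) ∨ ((x3 ∨ ¬x1) ∨ x4) = a + b − a·b on (0.4037, 0.8507) = 0.9110
  → value = 0.9110
Under standard min/max:
  x5 ∨ x4 = max(a, b) on (0.33, 0.11) = 0.33
  ¬x1 = 1 − 0.43 = 0.57
  x3 ∨ ¬x1 = max(a, b) on (0.61, 0.57) = 0.61
  (x3 ∨ ¬x1) ∨ x4 = max(a, b) on (0.61, 0.11) = 0.61
  (x5 ∨ x4) ∨ ((x3 ∨ ¬x1) ∨ x4) = max(a, b) on (0.33, 0.61) = 0.61
  → value = 0.6100
|0.9110 − 0.6100| = 0.301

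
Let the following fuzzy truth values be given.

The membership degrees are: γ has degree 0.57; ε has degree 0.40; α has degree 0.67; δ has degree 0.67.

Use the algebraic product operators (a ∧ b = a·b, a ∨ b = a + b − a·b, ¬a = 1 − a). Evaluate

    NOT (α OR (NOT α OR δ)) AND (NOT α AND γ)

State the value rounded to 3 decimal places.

NOT α = 1 − 0.6700 = 0.3300
NOT α OR δ = a + b − a·b on (0.3300, 0.6700) = 0.7789
α OR (NOT α OR δ) = a + b − a·b on (0.6700, 0.7789) = 0.9270
NOT (α OR (NOT α OR δ)) = 1 − 0.9270 = 0.0730
NOT α = 1 − 0.6700 = 0.3300
NOT α AND γ = a·b on (0.3300, 0.5700) = 0.1881
NOT (α OR (NOT α OR δ)) AND (NOT α AND γ) = a·b on (0.0730, 0.1881) = 0.0137

0.014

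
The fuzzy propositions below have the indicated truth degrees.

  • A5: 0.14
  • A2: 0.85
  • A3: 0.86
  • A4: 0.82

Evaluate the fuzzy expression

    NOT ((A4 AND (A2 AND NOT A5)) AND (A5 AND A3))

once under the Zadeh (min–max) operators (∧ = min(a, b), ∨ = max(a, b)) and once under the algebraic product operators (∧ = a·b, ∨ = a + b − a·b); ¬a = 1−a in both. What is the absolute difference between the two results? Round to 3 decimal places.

0.068

Under Zadeh (min–max):
  NOT A5 = 1 − 0.14 = 0.86
  A2 AND NOT A5 = min(a, b) on (0.85, 0.86) = 0.85
  A4 AND (A2 AND NOT A5) = min(a, b) on (0.82, 0.85) = 0.82
  A5 AND A3 = min(a, b) on (0.14, 0.86) = 0.14
  (A4 AND (A2 AND NOT A5)) AND (A5 AND A3) = min(a, b) on (0.82, 0.14) = 0.14
  NOT ((A4 AND (A2 AND NOT A5)) AND (A5 AND A3)) = 1 − 0.14 = 0.86
  → value = 0.8600
Under algebraic product:
  NOT A5 = 1 − 0.1400 = 0.8600
  A2 AND NOT A5 = a·b on (0.8500, 0.8600) = 0.7310
  A4 AND (A2 AND NOT A5) = a·b on (0.8200, 0.7310) = 0.5994
  A5 AND A3 = a·b on (0.1400, 0.8600) = 0.1204
  (A4 AND (A2 AND NOT A5)) AND (A5 AND A3) = a·b on (0.5994, 0.1204) = 0.0722
  NOT ((A4 AND (A2 AND NOT A5)) AND (A5 AND A3)) = 1 − 0.0722 = 0.9278
  → value = 0.9278
|0.8600 − 0.9278| = 0.068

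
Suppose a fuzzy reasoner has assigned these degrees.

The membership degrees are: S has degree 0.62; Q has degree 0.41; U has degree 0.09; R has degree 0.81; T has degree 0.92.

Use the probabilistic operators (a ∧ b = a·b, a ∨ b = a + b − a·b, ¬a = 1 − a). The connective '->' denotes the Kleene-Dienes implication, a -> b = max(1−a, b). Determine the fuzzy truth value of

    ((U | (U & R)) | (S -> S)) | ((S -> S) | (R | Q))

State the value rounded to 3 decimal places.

U & R = a·b on (0.0900, 0.8100) = 0.0729
U | (U & R) = a + b − a·b on (0.0900, 0.0729) = 0.1563
S -> S  [Kleene-Dienes: max(1−a, b)] with a=0.6200, b=0.6200 → 0.6200
(U | (U & R)) | (S -> S) = a + b − a·b on (0.1563, 0.6200) = 0.6794
S -> S  [Kleene-Dienes: max(1−a, b)] with a=0.6200, b=0.6200 → 0.6200
R | Q = a + b − a·b on (0.8100, 0.4100) = 0.8879
(S -> S) | (R | Q) = a + b − a·b on (0.6200, 0.8879) = 0.9574
((U | (U & R)) | (S -> S)) | ((S -> S) | (R | Q)) = a + b − a·b on (0.6794, 0.9574) = 0.9863

0.986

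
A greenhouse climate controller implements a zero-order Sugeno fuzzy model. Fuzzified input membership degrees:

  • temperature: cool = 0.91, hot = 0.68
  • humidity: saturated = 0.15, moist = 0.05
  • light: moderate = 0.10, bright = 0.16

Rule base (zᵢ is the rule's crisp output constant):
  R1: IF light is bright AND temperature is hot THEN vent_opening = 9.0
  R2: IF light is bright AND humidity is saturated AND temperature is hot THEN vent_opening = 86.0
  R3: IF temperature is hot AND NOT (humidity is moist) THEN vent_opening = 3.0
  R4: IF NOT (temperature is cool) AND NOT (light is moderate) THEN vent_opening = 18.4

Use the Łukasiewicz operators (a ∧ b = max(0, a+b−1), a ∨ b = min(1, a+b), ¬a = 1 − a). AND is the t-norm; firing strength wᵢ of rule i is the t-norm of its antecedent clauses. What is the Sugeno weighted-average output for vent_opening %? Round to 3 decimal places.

R1 (z=9.0): bright=0.16, hot=0.68; AND[max(0, a+b−1)] → w = 0.00
R2 (z=86.0): bright=0.16, saturated=0.15, hot=0.68; AND[max(0, a+b−1)] → w = 0.00
R3 (z=3.0): hot=0.68, ¬moist=1−0.05=0.95; AND[max(0, a+b−1)] → w = 0.63
R4 (z=18.4): ¬cool=1−0.91=0.09, ¬moderate=1−0.10=0.90; AND[max(0, a+b−1)] → w = 0.00
Weighted average = (0.00·9.0 + 0.00·86.0 + 0.63·3.0 + 0.00·18.4) / (0.00 + 0.00 + 0.63 + 0.00)
  = 1.8900 / 0.6300 = 3.000

3.000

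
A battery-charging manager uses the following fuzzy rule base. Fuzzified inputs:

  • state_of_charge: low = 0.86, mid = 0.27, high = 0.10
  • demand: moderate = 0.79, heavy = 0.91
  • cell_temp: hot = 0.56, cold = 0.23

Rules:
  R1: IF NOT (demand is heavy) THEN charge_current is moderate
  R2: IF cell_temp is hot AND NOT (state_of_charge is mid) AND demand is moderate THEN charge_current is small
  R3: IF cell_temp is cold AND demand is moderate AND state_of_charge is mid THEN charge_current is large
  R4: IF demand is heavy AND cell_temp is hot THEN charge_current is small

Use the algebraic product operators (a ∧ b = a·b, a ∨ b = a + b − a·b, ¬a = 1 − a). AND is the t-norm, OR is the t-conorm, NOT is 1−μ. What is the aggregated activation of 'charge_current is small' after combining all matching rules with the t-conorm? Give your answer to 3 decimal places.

0.668

R1: ¬heavy=1−0.91=0.09 → w = 0.0900
R2: hot=0.56, ¬mid=1−0.27=0.73, moderate=0.79; AND[a·b] → w = 0.3230
R3: cold=0.23, moderate=0.79, mid=0.27; AND[a·b] → w = 0.0491
R4: heavy=0.91, hot=0.56; AND[a·b] → w = 0.5096
Rules with consequent 'small': {R2, R4} → strengths 0.3230, 0.5096
Aggregate via t-conorm [a + b − a·b]: 0.6680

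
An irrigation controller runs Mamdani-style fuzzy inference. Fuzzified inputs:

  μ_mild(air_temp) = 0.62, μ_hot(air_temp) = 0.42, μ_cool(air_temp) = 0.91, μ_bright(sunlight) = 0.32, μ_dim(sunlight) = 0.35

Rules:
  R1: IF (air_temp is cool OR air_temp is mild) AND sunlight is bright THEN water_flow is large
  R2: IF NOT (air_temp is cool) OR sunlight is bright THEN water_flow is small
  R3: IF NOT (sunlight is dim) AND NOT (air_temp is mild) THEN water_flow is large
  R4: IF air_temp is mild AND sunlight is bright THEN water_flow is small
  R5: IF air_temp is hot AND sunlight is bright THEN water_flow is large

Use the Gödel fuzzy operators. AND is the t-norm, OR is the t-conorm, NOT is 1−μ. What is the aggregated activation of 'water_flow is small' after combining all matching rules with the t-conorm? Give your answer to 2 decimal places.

R1: (cool=0.91 OR mild=0.62) = 0.91; AND[min(a, b)] with bright=0.32 → w = 0.32
R2: ¬cool=1−0.91=0.09, bright=0.32; OR[max(a, b)] → w = 0.32
R3: ¬dim=1−0.35=0.65, ¬mild=1−0.62=0.38; AND[min(a, b)] → w = 0.38
R4: mild=0.62, bright=0.32; AND[min(a, b)] → w = 0.32
R5: hot=0.42, bright=0.32; AND[min(a, b)] → w = 0.32
Rules with consequent 'small': {R2, R4} → strengths 0.32, 0.32
Aggregate via t-conorm [max(a, b)]: 0.32

0.32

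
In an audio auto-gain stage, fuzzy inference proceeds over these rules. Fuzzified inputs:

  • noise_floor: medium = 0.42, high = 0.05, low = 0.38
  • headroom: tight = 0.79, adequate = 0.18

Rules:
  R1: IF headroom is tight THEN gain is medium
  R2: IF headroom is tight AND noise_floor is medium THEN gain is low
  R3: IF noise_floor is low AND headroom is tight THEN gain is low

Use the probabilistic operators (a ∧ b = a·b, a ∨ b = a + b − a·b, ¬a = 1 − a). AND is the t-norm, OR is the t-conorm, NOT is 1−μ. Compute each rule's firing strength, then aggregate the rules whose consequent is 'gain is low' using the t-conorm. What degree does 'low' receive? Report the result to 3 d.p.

R1: tight=0.79 → w = 0.7900
R2: tight=0.79, medium=0.42; AND[a·b] → w = 0.3318
R3: low=0.38, tight=0.79; AND[a·b] → w = 0.3002
Rules with consequent 'low': {R2, R3} → strengths 0.3318, 0.3002
Aggregate via t-conorm [a + b − a·b]: 0.5324

0.532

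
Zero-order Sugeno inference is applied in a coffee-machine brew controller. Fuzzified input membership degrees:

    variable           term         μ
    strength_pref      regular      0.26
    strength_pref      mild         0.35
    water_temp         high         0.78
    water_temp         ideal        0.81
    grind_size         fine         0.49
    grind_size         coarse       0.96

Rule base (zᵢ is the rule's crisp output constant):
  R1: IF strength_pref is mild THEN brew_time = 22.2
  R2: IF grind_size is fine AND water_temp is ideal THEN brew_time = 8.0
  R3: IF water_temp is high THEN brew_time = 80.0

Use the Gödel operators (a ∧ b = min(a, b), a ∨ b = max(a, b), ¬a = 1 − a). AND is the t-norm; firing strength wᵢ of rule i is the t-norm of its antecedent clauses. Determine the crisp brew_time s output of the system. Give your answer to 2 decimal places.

R1 (z=22.2): mild=0.35 → w = 0.35
R2 (z=8.0): fine=0.49, ideal=0.81; AND[min(a, b)] → w = 0.49
R3 (z=80.0): high=0.78 → w = 0.78
Weighted average = (0.35·22.2 + 0.49·8.0 + 0.78·80.0) / (0.35 + 0.49 + 0.78)
  = 74.0900 / 1.6200 = 45.73

45.73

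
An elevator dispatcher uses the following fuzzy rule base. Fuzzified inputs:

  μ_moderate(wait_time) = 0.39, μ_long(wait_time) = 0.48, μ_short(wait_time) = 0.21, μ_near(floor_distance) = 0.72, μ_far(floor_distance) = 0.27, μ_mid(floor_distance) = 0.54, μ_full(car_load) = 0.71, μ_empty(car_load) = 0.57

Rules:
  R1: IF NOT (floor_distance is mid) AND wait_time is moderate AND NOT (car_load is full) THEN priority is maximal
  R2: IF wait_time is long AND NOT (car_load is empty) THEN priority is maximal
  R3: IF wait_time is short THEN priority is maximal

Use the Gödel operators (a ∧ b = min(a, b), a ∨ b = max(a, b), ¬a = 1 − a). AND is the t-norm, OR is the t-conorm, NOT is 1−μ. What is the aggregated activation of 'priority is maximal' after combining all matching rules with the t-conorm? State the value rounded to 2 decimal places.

R1: ¬mid=1−0.54=0.46, moderate=0.39, ¬full=1−0.71=0.29; AND[min(a, b)] → w = 0.29
R2: long=0.48, ¬empty=1−0.57=0.43; AND[min(a, b)] → w = 0.43
R3: short=0.21 → w = 0.21
Rules with consequent 'maximal': {R1, R2, R3} → strengths 0.29, 0.43, 0.21
Aggregate via t-conorm [max(a, b)]: 0.43

0.43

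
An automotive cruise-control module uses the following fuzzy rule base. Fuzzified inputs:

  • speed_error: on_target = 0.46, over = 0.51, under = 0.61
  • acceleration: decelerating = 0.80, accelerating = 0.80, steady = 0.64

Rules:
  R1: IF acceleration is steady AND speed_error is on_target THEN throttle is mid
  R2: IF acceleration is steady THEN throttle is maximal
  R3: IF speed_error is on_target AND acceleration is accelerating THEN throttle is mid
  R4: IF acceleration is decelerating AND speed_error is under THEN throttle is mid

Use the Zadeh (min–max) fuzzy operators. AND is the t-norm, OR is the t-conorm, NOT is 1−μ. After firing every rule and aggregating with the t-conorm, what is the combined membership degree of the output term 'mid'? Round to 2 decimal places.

0.61

R1: steady=0.64, on_target=0.46; AND[min(a, b)] → w = 0.46
R2: steady=0.64 → w = 0.64
R3: on_target=0.46, accelerating=0.80; AND[min(a, b)] → w = 0.46
R4: decelerating=0.80, under=0.61; AND[min(a, b)] → w = 0.61
Rules with consequent 'mid': {R1, R3, R4} → strengths 0.46, 0.46, 0.61
Aggregate via t-conorm [max(a, b)]: 0.61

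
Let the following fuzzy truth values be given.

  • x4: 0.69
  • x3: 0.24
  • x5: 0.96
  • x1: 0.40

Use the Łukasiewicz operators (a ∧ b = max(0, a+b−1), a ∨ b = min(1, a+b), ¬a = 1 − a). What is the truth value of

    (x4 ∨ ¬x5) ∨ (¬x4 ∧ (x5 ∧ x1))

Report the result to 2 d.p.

0.73

¬x5 = 1 − 0.96 = 0.04
x4 ∨ ¬x5 = min(1, a+b) on (0.69, 0.04) = 0.73
¬x4 = 1 − 0.69 = 0.31
x5 ∧ x1 = max(0, a+b−1) on (0.96, 0.40) = 0.36
¬x4 ∧ (x5 ∧ x1) = max(0, a+b−1) on (0.31, 0.36) = 0.00
(x4 ∨ ¬x5) ∨ (¬x4 ∧ (x5 ∧ x1)) = min(1, a+b) on (0.73, 0.00) = 0.73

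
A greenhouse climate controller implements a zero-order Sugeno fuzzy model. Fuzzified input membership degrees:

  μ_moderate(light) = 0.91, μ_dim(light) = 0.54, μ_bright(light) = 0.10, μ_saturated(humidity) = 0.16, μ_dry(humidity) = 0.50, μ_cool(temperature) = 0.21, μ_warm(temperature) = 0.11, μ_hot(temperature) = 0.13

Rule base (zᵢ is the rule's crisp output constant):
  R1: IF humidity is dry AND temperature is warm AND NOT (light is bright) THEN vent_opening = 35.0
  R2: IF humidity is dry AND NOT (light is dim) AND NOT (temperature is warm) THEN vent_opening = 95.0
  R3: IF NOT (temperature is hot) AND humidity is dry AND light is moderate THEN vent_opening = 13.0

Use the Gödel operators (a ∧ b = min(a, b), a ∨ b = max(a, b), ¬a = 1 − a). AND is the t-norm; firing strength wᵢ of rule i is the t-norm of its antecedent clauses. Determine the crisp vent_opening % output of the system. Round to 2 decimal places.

R1 (z=35.0): dry=0.50, warm=0.11, ¬bright=1−0.10=0.90; AND[min(a, b)] → w = 0.11
R2 (z=95.0): dry=0.50, ¬dim=1−0.54=0.46, ¬warm=1−0.11=0.89; AND[min(a, b)] → w = 0.46
R3 (z=13.0): ¬hot=1−0.13=0.87, dry=0.50, moderate=0.91; AND[min(a, b)] → w = 0.50
Weighted average = (0.11·35.0 + 0.46·95.0 + 0.50·13.0) / (0.11 + 0.46 + 0.50)
  = 54.0500 / 1.0700 = 50.51

50.51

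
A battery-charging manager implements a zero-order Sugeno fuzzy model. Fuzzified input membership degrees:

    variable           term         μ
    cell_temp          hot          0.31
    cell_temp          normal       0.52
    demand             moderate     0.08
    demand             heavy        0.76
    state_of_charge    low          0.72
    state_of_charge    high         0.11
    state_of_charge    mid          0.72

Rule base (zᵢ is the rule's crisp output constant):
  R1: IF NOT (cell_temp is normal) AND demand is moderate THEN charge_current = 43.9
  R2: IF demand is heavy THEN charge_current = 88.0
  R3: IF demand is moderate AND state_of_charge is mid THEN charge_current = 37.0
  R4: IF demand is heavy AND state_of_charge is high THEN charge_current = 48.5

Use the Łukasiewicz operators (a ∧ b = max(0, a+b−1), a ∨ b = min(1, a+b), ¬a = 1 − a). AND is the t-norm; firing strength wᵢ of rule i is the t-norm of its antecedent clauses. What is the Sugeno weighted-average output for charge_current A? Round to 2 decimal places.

88.00

R1 (z=43.9): ¬normal=1−0.52=0.48, moderate=0.08; AND[max(0, a+b−1)] → w = 0.00
R2 (z=88.0): heavy=0.76 → w = 0.76
R3 (z=37.0): moderate=0.08, mid=0.72; AND[max(0, a+b−1)] → w = 0.00
R4 (z=48.5): heavy=0.76, high=0.11; AND[max(0, a+b−1)] → w = 0.00
Weighted average = (0.00·43.9 + 0.76·88.0 + 0.00·37.0 + 0.00·48.5) / (0.00 + 0.76 + 0.00 + 0.00)
  = 66.8800 / 0.7600 = 88.00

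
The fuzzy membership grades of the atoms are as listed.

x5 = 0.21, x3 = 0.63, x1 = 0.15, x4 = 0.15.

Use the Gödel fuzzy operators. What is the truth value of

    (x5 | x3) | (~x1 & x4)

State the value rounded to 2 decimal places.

0.63

x5 | x3 = max(a, b) on (0.21, 0.63) = 0.63
~x1 = 1 − 0.15 = 0.85
~x1 & x4 = min(a, b) on (0.85, 0.15) = 0.15
(x5 | x3) | (~x1 & x4) = max(a, b) on (0.63, 0.15) = 0.63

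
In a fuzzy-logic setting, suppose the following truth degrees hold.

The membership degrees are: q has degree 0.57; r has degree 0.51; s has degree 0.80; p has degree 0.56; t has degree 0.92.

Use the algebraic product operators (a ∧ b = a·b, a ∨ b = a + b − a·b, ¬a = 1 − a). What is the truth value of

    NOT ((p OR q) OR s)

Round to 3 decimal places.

0.038

p OR q = a + b − a·b on (0.5600, 0.5700) = 0.8108
(p OR q) OR s = a + b − a·b on (0.8108, 0.8000) = 0.9622
NOT ((p OR q) OR s) = 1 − 0.9622 = 0.0378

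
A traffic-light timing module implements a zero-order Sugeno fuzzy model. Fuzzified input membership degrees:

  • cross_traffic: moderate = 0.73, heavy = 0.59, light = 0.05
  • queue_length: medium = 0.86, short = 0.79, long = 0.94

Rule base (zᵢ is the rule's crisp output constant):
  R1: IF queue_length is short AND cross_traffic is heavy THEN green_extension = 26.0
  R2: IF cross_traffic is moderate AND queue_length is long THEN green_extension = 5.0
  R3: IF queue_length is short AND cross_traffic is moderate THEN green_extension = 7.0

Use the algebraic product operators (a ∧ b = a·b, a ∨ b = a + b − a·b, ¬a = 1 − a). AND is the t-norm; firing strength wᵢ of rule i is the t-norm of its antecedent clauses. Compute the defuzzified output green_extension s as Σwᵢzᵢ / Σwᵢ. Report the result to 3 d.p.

11.328

R1 (z=26.0): short=0.79, heavy=0.59; AND[a·b] → w = 0.4661
R2 (z=5.0): moderate=0.73, long=0.94; AND[a·b] → w = 0.6862
R3 (z=7.0): short=0.79, moderate=0.73; AND[a·b] → w = 0.5767
Weighted average = (0.4661·26.0 + 0.6862·5.0 + 0.5767·7.0) / (0.4661 + 0.6862 + 0.5767)
  = 19.5865 / 1.7290 = 11.328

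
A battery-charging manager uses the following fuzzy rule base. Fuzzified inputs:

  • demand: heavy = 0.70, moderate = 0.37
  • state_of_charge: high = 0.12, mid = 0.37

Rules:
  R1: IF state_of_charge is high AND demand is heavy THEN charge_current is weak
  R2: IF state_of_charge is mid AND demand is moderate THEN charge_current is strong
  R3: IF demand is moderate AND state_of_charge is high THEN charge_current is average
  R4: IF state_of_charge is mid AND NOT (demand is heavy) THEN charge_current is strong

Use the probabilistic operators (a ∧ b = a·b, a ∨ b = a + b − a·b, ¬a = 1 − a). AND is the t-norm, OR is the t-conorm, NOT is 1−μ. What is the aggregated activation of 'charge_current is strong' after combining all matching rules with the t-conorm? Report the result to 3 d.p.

0.233

R1: high=0.12, heavy=0.70; AND[a·b] → w = 0.0840
R2: mid=0.37, moderate=0.37; AND[a·b] → w = 0.1369
R3: moderate=0.37, high=0.12; AND[a·b] → w = 0.0444
R4: mid=0.37, ¬heavy=1−0.70=0.30; AND[a·b] → w = 0.1110
Rules with consequent 'strong': {R2, R4} → strengths 0.1369, 0.1110
Aggregate via t-conorm [a + b − a·b]: 0.2327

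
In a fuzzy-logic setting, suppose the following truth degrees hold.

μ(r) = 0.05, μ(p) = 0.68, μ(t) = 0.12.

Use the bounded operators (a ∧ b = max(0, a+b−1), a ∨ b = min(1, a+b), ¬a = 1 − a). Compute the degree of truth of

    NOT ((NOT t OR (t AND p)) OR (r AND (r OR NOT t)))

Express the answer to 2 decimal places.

NOT t = 1 − 0.12 = 0.88
t AND p = max(0, a+b−1) on (0.12, 0.68) = 0.00
NOT t OR (t AND p) = min(1, a+b) on (0.88, 0.00) = 0.88
NOT t = 1 − 0.12 = 0.88
r OR NOT t = min(1, a+b) on (0.05, 0.88) = 0.93
r AND (r OR NOT t) = max(0, a+b−1) on (0.05, 0.93) = 0.00
(NOT t OR (t AND p)) OR (r AND (r OR NOT t)) = min(1, a+b) on (0.88, 0.00) = 0.88
NOT ((NOT t OR (t AND p)) OR (r AND (r OR NOT t))) = 1 − 0.88 = 0.12

0.12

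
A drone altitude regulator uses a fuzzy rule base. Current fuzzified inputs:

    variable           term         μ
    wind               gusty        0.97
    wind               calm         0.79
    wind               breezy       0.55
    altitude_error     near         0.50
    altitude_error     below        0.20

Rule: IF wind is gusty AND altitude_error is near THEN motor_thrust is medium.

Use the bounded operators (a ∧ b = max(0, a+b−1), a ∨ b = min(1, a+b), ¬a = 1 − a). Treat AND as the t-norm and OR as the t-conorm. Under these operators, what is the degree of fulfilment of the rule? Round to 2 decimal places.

0.47

firing strength: gusty=0.97, near=0.50; AND[max(0, a+b−1)] → w = 0.47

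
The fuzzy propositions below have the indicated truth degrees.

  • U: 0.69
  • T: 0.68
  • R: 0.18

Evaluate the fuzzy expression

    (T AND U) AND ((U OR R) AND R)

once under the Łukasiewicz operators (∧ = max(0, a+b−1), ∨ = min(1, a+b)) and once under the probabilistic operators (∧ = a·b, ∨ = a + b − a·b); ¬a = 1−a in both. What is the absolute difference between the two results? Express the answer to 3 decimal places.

0.063

Under Łukasiewicz:
  T AND U = max(0, a+b−1) on (0.68, 0.69) = 0.37
  U OR R = min(1, a+b) on (0.69, 0.18) = 0.87
  (U OR R) AND R = max(0, a+b−1) on (0.87, 0.18) = 0.05
  (T AND U) AND ((U OR R) AND R) = max(0, a+b−1) on (0.37, 0.05) = 0.00
  → value = 0.0000
Under probabilistic:
  T AND U = a·b on (0.6800, 0.6900) = 0.4692
  U OR R = a + b − a·b on (0.6900, 0.1800) = 0.7458
  (U OR R) AND R = a·b on (0.7458, 0.1800) = 0.1342
  (T AND U) AND ((U OR R) AND R) = a·b on (0.4692, 0.1342) = 0.0630
  → value = 0.0630
|0.0000 − 0.0630| = 0.063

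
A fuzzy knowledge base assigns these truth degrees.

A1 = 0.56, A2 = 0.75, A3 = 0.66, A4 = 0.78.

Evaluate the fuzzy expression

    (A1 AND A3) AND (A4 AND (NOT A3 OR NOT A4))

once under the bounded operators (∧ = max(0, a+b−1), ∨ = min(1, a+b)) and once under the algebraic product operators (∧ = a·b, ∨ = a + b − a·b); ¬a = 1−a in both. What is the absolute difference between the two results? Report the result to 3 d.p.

0.140

Under bounded:
  A1 AND A3 = max(0, a+b−1) on (0.56, 0.66) = 0.22
  NOT A3 = 1 − 0.66 = 0.34
  NOT A4 = 1 − 0.78 = 0.22
  NOT A3 OR NOT A4 = min(1, a+b) on (0.34, 0.22) = 0.56
  A4 AND (NOT A3 OR NOT A4) = max(0, a+b−1) on (0.78, 0.56) = 0.34
  (A1 AND A3) AND (A4 AND (NOT A3 OR NOT A4)) = max(0, a+b−1) on (0.22, 0.34) = 0.00
  → value = 0.0000
Under algebraic product:
  A1 AND A3 = a·b on (0.5600, 0.6600) = 0.3696
  NOT A3 = 1 − 0.6600 = 0.3400
  NOT A4 = 1 − 0.7800 = 0.2200
  NOT A3 OR NOT A4 = a + b − a·b on (0.3400, 0.2200) = 0.4852
  A4 AND (NOT A3 OR NOT A4) = a·b on (0.7800, 0.4852) = 0.3785
  (A1 AND A3) AND (A4 AND (NOT A3 OR NOT A4)) = a·b on (0.3696, 0.3785) = 0.1399
  → value = 0.1399
|0.0000 − 0.1399| = 0.140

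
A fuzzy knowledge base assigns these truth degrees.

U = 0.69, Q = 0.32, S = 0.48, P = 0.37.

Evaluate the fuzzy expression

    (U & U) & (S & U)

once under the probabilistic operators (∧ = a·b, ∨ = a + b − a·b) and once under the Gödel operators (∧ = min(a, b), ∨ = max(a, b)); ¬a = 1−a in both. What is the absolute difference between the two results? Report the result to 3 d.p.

0.322

Under probabilistic:
  U & U = a·b on (0.6900, 0.6900) = 0.4761
  S & U = a·b on (0.4800, 0.6900) = 0.3312
  (U & U) & (S & U) = a·b on (0.4761, 0.3312) = 0.1577
  → value = 0.1577
Under Gödel:
  U & U = min(a, b) on (0.69, 0.69) = 0.69
  S & U = min(a, b) on (0.48, 0.69) = 0.48
  (U & U) & (S & U) = min(a, b) on (0.69, 0.48) = 0.48
  → value = 0.4800
|0.1577 − 0.4800| = 0.322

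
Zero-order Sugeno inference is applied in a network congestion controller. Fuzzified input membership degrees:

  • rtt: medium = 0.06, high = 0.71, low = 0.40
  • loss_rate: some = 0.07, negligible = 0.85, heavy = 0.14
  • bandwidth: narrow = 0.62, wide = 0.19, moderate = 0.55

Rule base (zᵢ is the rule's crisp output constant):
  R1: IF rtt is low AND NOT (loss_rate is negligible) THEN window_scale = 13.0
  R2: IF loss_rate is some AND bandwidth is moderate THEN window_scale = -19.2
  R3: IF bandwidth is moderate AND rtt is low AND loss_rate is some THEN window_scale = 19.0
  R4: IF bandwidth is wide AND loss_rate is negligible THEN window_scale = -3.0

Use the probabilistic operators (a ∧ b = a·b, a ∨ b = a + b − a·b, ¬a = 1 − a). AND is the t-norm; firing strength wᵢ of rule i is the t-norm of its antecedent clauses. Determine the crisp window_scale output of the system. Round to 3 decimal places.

-0.549

R1 (z=13.0): low=0.40, ¬negligible=1−0.85=0.15; AND[a·b] → w = 0.0600
R2 (z=-19.2): some=0.07, moderate=0.55; AND[a·b] → w = 0.0385
R3 (z=19.0): moderate=0.55, low=0.40, some=0.07; AND[a·b] → w = 0.0154
R4 (z=-3.0): wide=0.19, negligible=0.85; AND[a·b] → w = 0.1615
Weighted average = (0.0600·13.0 + 0.0385·-19.2 + 0.0154·19.0 + 0.1615·-3.0) / (0.0600 + 0.0385 + 0.0154 + 0.1615)
  = -0.1511 / 0.2754 = -0.549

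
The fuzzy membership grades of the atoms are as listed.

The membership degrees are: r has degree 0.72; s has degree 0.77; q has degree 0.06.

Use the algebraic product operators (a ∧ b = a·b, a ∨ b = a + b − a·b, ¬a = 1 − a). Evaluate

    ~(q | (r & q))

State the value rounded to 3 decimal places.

r & q = a·b on (0.7200, 0.0600) = 0.0432
q | (r & q) = a + b − a·b on (0.0600, 0.0432) = 0.1006
~(q | (r & q)) = 1 − 0.1006 = 0.8994

0.899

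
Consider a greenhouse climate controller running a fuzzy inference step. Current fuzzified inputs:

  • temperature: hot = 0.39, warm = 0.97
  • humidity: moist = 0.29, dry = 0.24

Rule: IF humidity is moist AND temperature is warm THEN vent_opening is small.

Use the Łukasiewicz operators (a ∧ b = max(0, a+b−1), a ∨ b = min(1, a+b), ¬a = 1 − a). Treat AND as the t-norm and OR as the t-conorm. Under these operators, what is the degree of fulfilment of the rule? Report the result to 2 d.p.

firing strength: moist=0.29, warm=0.97; AND[max(0, a+b−1)] → w = 0.26

0.26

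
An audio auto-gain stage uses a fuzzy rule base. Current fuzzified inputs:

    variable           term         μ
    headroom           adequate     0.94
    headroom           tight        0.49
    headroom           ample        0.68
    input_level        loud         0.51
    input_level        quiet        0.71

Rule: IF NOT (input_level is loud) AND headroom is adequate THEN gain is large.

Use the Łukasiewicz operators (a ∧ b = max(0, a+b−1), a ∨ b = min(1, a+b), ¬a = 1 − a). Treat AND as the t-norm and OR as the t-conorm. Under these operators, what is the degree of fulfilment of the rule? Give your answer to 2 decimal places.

0.43

firing strength: ¬loud=1−0.51=0.49, adequate=0.94; AND[max(0, a+b−1)] → w = 0.43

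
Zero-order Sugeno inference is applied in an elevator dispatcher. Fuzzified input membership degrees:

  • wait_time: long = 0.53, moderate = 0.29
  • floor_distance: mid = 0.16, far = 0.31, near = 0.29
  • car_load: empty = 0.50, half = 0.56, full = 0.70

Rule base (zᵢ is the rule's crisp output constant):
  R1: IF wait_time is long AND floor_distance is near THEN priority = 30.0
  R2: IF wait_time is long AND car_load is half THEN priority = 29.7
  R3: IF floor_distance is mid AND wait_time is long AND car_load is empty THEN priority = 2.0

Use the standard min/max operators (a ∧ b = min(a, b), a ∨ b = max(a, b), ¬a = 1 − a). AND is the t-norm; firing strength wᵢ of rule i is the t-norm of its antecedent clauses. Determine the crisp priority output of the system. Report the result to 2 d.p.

R1 (z=30.0): long=0.53, near=0.29; AND[min(a, b)] → w = 0.29
R2 (z=29.7): long=0.53, half=0.56; AND[min(a, b)] → w = 0.53
R3 (z=2.0): mid=0.16, long=0.53, empty=0.50; AND[min(a, b)] → w = 0.16
Weighted average = (0.29·30.0 + 0.53·29.7 + 0.16·2.0) / (0.29 + 0.53 + 0.16)
  = 24.7610 / 0.9800 = 25.27

25.27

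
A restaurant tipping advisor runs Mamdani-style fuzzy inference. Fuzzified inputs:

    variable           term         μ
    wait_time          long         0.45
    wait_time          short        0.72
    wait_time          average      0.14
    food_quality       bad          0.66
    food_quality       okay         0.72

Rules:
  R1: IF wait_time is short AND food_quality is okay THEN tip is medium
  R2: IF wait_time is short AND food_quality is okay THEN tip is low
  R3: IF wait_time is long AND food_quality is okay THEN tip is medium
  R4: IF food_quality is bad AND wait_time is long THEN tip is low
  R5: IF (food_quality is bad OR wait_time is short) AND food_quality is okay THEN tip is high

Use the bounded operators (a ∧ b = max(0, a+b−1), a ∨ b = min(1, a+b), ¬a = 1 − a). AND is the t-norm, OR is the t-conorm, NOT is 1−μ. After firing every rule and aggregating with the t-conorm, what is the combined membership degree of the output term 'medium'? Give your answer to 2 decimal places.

0.61

R1: short=0.72, okay=0.72; AND[max(0, a+b−1)] → w = 0.44
R2: short=0.72, okay=0.72; AND[max(0, a+b−1)] → w = 0.44
R3: long=0.45, okay=0.72; AND[max(0, a+b−1)] → w = 0.17
R4: bad=0.66, long=0.45; AND[max(0, a+b−1)] → w = 0.11
R5: (bad=0.66 OR short=0.72) = 1.00; AND[max(0, a+b−1)] with okay=0.72 → w = 0.72
Rules with consequent 'medium': {R1, R3} → strengths 0.44, 0.17
Aggregate via t-conorm [min(1, a+b)]: 0.61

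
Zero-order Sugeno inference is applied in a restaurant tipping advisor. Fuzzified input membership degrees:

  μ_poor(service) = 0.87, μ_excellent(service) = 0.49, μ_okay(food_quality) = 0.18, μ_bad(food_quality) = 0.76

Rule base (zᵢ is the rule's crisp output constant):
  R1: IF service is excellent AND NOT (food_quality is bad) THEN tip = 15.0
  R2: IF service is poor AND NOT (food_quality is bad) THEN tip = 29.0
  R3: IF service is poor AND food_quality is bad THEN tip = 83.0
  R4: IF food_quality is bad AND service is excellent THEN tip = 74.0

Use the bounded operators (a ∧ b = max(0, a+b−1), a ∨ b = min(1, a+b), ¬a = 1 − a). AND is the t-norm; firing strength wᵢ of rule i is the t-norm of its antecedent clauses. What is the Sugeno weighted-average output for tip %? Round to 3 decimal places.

R1 (z=15.0): excellent=0.49, ¬bad=1−0.76=0.24; AND[max(0, a+b−1)] → w = 0.00
R2 (z=29.0): poor=0.87, ¬bad=1−0.76=0.24; AND[max(0, a+b−1)] → w = 0.11
R3 (z=83.0): poor=0.87, bad=0.76; AND[max(0, a+b−1)] → w = 0.63
R4 (z=74.0): bad=0.76, excellent=0.49; AND[max(0, a+b−1)] → w = 0.25
Weighted average = (0.00·15.0 + 0.11·29.0 + 0.63·83.0 + 0.25·74.0) / (0.00 + 0.11 + 0.63 + 0.25)
  = 73.9800 / 0.9900 = 74.727

74.727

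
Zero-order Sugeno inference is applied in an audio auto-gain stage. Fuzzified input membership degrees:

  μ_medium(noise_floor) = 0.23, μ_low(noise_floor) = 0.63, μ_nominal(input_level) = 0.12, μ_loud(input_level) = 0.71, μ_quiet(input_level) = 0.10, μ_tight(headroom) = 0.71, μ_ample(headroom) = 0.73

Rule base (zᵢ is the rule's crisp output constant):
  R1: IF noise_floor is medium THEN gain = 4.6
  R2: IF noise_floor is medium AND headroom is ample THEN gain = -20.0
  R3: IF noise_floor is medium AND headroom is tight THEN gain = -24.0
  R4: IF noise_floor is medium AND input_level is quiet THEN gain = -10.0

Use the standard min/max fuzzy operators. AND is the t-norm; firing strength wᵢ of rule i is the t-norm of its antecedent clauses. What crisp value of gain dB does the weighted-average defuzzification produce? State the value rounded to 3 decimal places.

R1 (z=4.6): medium=0.23 → w = 0.23
R2 (z=-20.0): medium=0.23, ample=0.73; AND[min(a, b)] → w = 0.23
R3 (z=-24.0): medium=0.23, tight=0.71; AND[min(a, b)] → w = 0.23
R4 (z=-10.0): medium=0.23, quiet=0.10; AND[min(a, b)] → w = 0.10
Weighted average = (0.23·4.6 + 0.23·-20.0 + 0.23·-24.0 + 0.10·-10.0) / (0.23 + 0.23 + 0.23 + 0.10)
  = -10.0620 / 0.7900 = -12.737

-12.737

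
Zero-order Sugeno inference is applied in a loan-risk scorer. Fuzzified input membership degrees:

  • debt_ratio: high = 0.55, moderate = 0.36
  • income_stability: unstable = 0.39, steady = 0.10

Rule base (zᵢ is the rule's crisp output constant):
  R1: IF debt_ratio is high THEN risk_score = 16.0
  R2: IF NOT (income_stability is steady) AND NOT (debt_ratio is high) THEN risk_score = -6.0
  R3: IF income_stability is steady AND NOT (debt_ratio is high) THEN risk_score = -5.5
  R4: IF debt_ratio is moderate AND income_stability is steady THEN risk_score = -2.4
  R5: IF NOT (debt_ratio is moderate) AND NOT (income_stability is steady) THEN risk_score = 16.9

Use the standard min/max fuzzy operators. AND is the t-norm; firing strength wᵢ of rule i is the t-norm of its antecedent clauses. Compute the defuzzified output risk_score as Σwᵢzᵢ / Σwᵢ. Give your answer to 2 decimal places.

R1 (z=16.0): high=0.55 → w = 0.55
R2 (z=-6.0): ¬steady=1−0.10=0.90, ¬high=1−0.55=0.45; AND[min(a, b)] → w = 0.45
R3 (z=-5.5): steady=0.10, ¬high=1−0.55=0.45; AND[min(a, b)] → w = 0.10
R4 (z=-2.4): moderate=0.36, steady=0.10; AND[min(a, b)] → w = 0.10
R5 (z=16.9): ¬moderate=1−0.36=0.64, ¬steady=1−0.10=0.90; AND[min(a, b)] → w = 0.64
Weighted average = (0.55·16.0 + 0.45·-6.0 + 0.10·-5.5 + 0.10·-2.4 + 0.64·16.9) / (0.55 + 0.45 + 0.10 + 0.10 + 0.64)
  = 16.1260 / 1.8400 = 8.76

8.76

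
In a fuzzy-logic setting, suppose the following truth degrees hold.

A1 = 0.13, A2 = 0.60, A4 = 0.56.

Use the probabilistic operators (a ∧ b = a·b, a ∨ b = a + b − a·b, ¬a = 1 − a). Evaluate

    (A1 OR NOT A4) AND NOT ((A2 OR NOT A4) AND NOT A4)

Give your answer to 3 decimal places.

NOT A4 = 1 − 0.5600 = 0.4400
A1 OR NOT A4 = a + b − a·b on (0.1300, 0.4400) = 0.5128
NOT A4 = 1 − 0.5600 = 0.4400
A2 OR NOT A4 = a + b − a·b on (0.6000, 0.4400) = 0.7760
NOT A4 = 1 − 0.5600 = 0.4400
(A2 OR NOT A4) AND NOT A4 = a·b on (0.7760, 0.4400) = 0.3414
NOT ((A2 OR NOT A4) AND NOT A4) = 1 − 0.3414 = 0.6586
(A1 OR NOT A4) AND NOT ((A2 OR NOT A4) AND NOT A4) = a·b on (0.5128, 0.6586) = 0.3377

0.338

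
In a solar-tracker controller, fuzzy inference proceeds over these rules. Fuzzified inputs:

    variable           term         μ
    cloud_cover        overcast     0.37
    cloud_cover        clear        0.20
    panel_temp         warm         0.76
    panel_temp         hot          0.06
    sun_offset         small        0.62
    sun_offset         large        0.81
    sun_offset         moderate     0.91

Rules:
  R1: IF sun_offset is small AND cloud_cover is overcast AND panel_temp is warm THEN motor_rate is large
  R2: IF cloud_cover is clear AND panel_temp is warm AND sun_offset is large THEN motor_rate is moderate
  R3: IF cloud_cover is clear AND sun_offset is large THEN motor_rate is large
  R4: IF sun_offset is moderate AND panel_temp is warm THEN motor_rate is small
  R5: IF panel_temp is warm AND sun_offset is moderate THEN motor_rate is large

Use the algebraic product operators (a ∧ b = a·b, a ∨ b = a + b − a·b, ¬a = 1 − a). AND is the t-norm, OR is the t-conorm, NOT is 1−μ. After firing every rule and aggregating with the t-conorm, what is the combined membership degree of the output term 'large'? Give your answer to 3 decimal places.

R1: small=0.62, overcast=0.37, warm=0.76; AND[a·b] → w = 0.1743
R2: clear=0.20, warm=0.76, large=0.81; AND[a·b] → w = 0.1231
R3: clear=0.20, large=0.81; AND[a·b] → w = 0.1620
R4: moderate=0.91, warm=0.76; AND[a·b] → w = 0.6916
R5: warm=0.76, moderate=0.91; AND[a·b] → w = 0.6916
Rules with consequent 'large': {R1, R3, R5} → strengths 0.1743, 0.1620, 0.6916
Aggregate via t-conorm [a + b − a·b]: 0.7866

0.787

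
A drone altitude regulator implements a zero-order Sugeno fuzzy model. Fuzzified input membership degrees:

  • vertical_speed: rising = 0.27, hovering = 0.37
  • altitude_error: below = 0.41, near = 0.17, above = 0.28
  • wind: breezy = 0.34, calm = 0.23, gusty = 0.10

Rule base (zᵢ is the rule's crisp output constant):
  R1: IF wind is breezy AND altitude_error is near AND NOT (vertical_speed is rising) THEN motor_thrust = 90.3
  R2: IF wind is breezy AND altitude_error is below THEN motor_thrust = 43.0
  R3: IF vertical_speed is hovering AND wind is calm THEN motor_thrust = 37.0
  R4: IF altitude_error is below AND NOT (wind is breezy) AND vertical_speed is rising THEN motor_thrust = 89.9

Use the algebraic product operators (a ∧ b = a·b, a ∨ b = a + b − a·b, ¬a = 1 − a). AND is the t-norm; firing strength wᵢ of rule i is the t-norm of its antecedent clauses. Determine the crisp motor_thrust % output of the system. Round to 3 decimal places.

57.457

R1 (z=90.3): breezy=0.34, near=0.17, ¬rising=1−0.27=0.73; AND[a·b] → w = 0.0422
R2 (z=43.0): breezy=0.34, below=0.41; AND[a·b] → w = 0.1394
R3 (z=37.0): hovering=0.37, calm=0.23; AND[a·b] → w = 0.0851
R4 (z=89.9): below=0.41, ¬breezy=1−0.34=0.66, rising=0.27; AND[a·b] → w = 0.0731
Weighted average = (0.0422·90.3 + 0.1394·43.0 + 0.0851·37.0 + 0.0731·89.9) / (0.0422 + 0.1394 + 0.0851 + 0.0731)
  = 19.5213 / 0.3398 = 57.457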